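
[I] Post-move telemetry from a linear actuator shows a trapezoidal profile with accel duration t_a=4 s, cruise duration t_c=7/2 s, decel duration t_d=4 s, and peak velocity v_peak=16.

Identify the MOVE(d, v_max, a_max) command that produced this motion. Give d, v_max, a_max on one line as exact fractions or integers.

d=120 v_max=16 a_max=4

a_max = 16/4 = 4
d_a = ½·16·4 = 32; d_c = 16·7/2 = 56
d = 2·32 + 56 = 120
t_c = 7/2 > 0 → v_max = v_peak = 16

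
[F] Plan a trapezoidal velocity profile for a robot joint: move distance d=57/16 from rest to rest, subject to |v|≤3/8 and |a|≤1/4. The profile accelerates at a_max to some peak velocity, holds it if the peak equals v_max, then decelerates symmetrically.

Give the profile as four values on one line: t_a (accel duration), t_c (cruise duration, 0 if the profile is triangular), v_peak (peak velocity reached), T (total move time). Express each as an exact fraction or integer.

vₘ²/aₘ = (3/8)²/(1/4) = 9/16
57/16 ≥ 9/16 ⇒ cruise phase
t_a = (3/8)/(1/4) = 3/2; v_peak = 3/8
d_cruise = 57/16 − 9/16 = 3; t_c = 3/(3/8) = 8
T = 2·3/2 + 8 = 11

t_a=3/2 t_c=8 v_peak=3/8 T=11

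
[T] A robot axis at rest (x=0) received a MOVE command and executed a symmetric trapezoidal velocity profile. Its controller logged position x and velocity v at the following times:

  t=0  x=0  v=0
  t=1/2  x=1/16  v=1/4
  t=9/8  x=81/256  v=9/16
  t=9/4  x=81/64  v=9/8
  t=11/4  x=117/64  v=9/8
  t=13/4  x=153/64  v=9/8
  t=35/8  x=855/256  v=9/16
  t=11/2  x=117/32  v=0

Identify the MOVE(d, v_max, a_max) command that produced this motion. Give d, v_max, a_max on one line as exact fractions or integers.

d=117/32 v_max=9/8 a_max=1/2

final state: t=11/2, x=117/32, v=0 → d = 117/32
a_max = (1/4−0)/(1/2−0) = 1/2
max v = 9/8 over t∈[9/4,13/4] → v_max = 9/8
check: 9/8·(9/4+1) = 117/32 ✓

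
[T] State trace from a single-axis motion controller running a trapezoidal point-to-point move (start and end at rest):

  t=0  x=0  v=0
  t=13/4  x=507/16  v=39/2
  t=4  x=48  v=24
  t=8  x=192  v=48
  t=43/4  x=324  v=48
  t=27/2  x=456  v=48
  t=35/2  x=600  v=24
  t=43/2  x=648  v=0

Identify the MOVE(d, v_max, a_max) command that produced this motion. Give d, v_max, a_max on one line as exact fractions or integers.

d=648 v_max=48 a_max=6

final state: t=43/2, x=648, v=0 → d = 648
a_max = (39/2−0)/(13/4−0) = 6
max v = 48 over t∈[8,27/2] → v_max = 48
check: 48·(8+11/2) = 648 ✓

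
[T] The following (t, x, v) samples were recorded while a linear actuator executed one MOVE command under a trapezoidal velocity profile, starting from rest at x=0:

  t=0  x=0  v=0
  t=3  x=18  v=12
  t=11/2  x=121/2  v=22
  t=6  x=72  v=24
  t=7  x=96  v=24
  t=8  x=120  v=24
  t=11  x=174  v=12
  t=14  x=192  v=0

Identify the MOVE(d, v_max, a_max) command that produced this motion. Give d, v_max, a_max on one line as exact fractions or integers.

final state: t=14, x=192, v=0 → d = 192
a_max = (12−0)/(3−0) = 4
max v = 24 over t∈[6,8] → v_max = 24
check: 24·(6+2) = 192 ✓

d=192 v_max=24 a_max=4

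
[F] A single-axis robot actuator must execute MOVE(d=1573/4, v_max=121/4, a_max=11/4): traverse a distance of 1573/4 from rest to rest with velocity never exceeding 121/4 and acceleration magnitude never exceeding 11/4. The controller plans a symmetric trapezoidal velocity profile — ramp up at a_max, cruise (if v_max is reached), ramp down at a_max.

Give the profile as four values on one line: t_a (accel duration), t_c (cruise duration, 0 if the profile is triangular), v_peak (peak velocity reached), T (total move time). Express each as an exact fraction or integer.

v_max²/a_max = (121/4)²/(11/4) = 1331/4
1573/4 ≥ 1331/4 so v_max reached
t_a = (121/4)/(11/4) = 11; v_peak = 121/4
d_cruise = 1573/4 − 1331/4 = 121/2; t_c = (121/2)/(121/4) = 2
T = 2·11 + 2 = 24

t_a=11 t_c=2 v_peak=121/4 T=24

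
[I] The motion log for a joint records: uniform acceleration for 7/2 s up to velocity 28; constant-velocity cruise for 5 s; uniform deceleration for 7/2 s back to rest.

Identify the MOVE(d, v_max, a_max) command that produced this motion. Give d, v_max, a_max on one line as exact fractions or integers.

d=238 v_max=28 a_max=8

a_max = 28/(7/2) = 8
d_a = ½·28·7/2 = 49; d_c = 28·5 = 140
d = 2·49 + 140 = 238
t_c = 5 > 0 so v_max = 28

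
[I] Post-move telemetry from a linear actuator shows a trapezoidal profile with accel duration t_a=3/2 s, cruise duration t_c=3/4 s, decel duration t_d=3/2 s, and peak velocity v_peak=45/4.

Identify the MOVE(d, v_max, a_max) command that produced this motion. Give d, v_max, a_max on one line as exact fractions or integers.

a_max = (45/4)/(3/2) = 15/2
d_a = ½·45/4·3/2 = 135/16; d_c = 45/4·3/4 = 135/16
d = 2·135/16 + 135/16 = 405/16
t_c = 3/4 > 0 ⇒ limit active, v_max = 45/4

d=405/16 v_max=45/4 a_max=15/2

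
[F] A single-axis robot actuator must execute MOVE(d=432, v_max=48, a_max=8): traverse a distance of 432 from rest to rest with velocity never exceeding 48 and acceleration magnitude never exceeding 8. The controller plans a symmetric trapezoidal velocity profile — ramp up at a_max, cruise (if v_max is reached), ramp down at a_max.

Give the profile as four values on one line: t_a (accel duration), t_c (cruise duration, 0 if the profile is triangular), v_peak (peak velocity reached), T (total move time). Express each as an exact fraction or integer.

(v_max)²/a_max = 48²/8 = 288
432 ≥ 288 ⇒ cruise phase
t_a = 48/8 = 6; v_peak = 48
d_cruise = 432 − 288 = 144; t_c = 144/48 = 3
T = 2·6 + 3 = 15

t_a=6 t_c=3 v_peak=48 T=15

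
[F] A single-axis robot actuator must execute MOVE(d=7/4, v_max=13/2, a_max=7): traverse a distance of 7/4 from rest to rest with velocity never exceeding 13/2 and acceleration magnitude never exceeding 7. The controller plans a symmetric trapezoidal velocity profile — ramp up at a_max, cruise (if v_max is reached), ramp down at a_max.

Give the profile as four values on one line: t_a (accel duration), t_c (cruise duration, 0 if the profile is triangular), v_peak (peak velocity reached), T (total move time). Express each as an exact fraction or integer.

vₘ²/aₘ = (13/2)²/7 = 169/28
7/4 < 169/28 ⇒ no cruise
v_peak = √(7/4·7) = √(49/4) = 7/2
t_a = (7/2)/7 = 1/2; t_c = 0
T = 2·1/2 = 1

t_a=1/2 t_c=0 v_peak=7/2 T=1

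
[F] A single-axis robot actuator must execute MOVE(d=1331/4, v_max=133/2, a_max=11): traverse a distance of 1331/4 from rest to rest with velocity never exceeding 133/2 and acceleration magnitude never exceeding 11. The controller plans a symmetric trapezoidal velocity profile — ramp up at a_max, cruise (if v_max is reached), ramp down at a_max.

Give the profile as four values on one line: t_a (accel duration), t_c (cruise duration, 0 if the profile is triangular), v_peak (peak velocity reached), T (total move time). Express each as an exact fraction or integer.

t_a=11/2 t_c=0 v_peak=121/2 T=11

(v_max)²/a_max = (133/2)²/11 = 17689/44
1331/4 < 17689/44 ⇒ no cruise
v_peak = √(1331/4·11) = √(14641/4) = 121/2
t_a = (121/2)/11 = 11/2; t_c = 0
T = 2·11/2 = 11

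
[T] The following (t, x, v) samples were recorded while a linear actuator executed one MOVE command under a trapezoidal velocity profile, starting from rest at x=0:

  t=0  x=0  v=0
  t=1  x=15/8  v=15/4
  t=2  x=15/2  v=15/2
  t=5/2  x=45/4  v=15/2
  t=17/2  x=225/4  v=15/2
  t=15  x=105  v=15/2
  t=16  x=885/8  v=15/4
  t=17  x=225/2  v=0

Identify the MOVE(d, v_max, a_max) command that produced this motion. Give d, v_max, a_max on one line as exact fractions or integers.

d=225/2 v_max=15/2 a_max=15/4

final state: t=17, x=225/2, v=0 → d = 225/2
a_max = (15/4−0)/(1−0) = 15/4
max v = 15/2 over t∈[2,15] → v_max = 15/2
check: 15/2·(2+13) = 225/2 ✓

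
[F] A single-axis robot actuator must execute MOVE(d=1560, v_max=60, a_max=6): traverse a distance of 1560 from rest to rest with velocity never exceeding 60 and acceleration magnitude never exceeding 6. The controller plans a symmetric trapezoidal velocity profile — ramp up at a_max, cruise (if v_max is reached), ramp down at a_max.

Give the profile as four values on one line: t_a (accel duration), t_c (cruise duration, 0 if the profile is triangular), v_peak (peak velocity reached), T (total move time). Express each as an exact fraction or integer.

t_a=10 t_c=16 v_peak=60 T=36

(v_max)²/a_max = 60²/6 = 600
1560 ≥ 600 so v_max reached
t_a = 60/6 = 10; v_peak = 60
d_cruise = 1560 − 600 = 960; t_c = 960/60 = 16
T = 2·10 + 16 = 36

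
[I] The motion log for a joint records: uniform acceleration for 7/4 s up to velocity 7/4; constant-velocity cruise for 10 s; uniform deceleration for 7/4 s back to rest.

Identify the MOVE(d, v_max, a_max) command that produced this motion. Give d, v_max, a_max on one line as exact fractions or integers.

d=329/16 v_max=7/4 a_max=1

a_max = (7/4)/(7/4) = 1
d_a = ½·7/4·7/4 = 49/32; d_c = 7/4·10 = 35/2
d = 2·49/32 + 35/2 = 329/16
t_c = 10 > 0 → v_max = v_peak = 7/4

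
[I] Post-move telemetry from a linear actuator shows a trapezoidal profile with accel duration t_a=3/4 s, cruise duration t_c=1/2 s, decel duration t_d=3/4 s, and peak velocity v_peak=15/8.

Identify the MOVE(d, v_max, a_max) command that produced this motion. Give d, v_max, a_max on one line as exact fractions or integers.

d=75/32 v_max=15/8 a_max=5/2

a_max = (15/8)/(3/4) = 5/2
d_a = ½·15/8·3/4 = 45/64; d_c = 15/8·1/2 = 15/16
d = 2·45/64 + 15/16 = 75/32
t_c = 1/2 > 0 → v_max = v_peak = 15/8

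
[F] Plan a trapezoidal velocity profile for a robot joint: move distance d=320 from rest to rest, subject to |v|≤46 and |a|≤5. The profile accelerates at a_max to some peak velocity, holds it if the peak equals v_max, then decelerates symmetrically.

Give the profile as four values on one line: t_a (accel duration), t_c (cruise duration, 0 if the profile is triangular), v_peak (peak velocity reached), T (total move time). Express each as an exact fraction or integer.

t_a=8 t_c=0 v_peak=40 T=16

v_max²/a_max = 46²/5 = 2116/5
320 < 2116/5 so t_c = 0
v_peak = √(320·5) = √1600 = 40
t_a = 40/5 = 8; t_c = 0
T = 2·8 = 16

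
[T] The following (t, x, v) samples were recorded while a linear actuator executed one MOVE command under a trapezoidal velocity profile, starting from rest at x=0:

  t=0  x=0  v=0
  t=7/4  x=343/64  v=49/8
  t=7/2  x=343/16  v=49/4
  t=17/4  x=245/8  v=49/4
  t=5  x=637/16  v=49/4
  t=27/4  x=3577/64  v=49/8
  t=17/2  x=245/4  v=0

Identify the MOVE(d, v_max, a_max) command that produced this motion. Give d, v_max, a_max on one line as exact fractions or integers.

d=245/4 v_max=49/4 a_max=7/2

final state: t=17/2, x=245/4, v=0 → d = 245/4
a_max = (49/8−0)/(7/4−0) = 7/2
max v = 49/4 over t∈[7/2,5] → v_max = 49/4
check: 49/4·(7/2+3/2) = 245/4 ✓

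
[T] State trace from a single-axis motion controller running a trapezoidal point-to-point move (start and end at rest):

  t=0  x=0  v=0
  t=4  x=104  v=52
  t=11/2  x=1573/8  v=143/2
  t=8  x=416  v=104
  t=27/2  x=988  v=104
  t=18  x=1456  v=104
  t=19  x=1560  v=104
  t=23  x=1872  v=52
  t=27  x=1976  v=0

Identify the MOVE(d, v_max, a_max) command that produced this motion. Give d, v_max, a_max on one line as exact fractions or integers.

d=1976 v_max=104 a_max=13

final state: t=27, x=1976, v=0 → d = 1976
a_max = (52−0)/(4−0) = 13
max v = 104 over t∈[8,19] → v_max = 104
check: 104·(8+11) = 1976 ✓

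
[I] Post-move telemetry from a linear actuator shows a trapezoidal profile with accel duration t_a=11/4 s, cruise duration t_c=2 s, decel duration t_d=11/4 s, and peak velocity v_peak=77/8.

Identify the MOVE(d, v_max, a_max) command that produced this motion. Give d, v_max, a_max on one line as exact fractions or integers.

a_max = (77/8)/(11/4) = 7/2
d_a = ½·77/8·11/4 = 847/64; d_c = 77/8·2 = 77/4
d = 2·847/64 + 77/4 = 1463/32
t_c = 2 > 0 ⇒ limit active, v_max = 77/8

d=1463/32 v_max=77/8 a_max=7/2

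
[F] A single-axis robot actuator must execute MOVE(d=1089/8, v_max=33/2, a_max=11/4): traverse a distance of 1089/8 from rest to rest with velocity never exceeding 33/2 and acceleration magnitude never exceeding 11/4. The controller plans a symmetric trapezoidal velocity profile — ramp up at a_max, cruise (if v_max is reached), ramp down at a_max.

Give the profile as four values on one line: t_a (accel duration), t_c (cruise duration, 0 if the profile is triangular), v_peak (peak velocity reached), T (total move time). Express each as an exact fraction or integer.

t_a=6 t_c=9/4 v_peak=33/2 T=57/4

vₘ²/aₘ = (33/2)²/(11/4) = 99
1089/8 ≥ 99 ⇒ cruise phase
t_a = (33/2)/(11/4) = 6; v_peak = 33/2
d_cruise = 1089/8 − 99 = 297/8; t_c = (297/8)/(33/2) = 9/4
T = 2·6 + 9/4 = 57/4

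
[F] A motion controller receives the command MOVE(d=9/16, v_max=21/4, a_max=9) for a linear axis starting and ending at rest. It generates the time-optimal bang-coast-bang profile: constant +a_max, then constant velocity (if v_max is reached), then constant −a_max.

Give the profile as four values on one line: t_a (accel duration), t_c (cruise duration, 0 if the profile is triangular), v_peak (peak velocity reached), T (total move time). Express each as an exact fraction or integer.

(v_max)²/a_max = (21/4)²/9 = 49/16
9/16 < 49/16 → triangular
v_peak = √(9/16·9) = √(81/16) = 9/4
t_a = (9/4)/9 = 1/4; t_c = 0
T = 2·1/4 = 1/2

t_a=1/4 t_c=0 v_peak=9/4 T=1/2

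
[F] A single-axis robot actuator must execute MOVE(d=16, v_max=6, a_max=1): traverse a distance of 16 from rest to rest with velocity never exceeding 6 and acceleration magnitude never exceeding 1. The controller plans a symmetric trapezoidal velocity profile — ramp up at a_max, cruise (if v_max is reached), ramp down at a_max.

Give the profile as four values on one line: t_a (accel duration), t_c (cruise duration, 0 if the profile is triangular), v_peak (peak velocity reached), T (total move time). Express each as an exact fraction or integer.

vₘ²/aₘ = 6²/1 = 36
16 < 36 → triangular
v_peak = √(16·1) = √16 = 4
t_a = 4/1 = 4; t_c = 0
T = 2·4 = 8

t_a=4 t_c=0 v_peak=4 T=8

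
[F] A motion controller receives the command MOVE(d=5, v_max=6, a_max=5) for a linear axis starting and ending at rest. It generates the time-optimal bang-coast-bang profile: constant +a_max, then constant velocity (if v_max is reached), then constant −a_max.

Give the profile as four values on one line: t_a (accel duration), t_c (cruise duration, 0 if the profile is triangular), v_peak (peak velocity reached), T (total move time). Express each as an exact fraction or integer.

(v_max)²/a_max = 6²/5 = 36/5
5 < 36/5 so t_c = 0
v_peak = √(5·5) = √25 = 5
t_a = 5/5 = 1; t_c = 0
T = 2·1 = 2

t_a=1 t_c=0 v_peak=5 T=2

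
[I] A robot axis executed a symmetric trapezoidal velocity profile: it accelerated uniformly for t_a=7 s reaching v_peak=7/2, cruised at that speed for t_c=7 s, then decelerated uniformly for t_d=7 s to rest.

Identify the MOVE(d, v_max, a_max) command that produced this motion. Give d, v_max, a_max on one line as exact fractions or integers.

a_max = (7/2)/7 = 1/2
d_a = ½·7/2·7 = 49/4; d_c = 7/2·7 = 49/2
d = 2·49/4 + 49/2 = 49
t_c = 7 > 0 so v_max = 7/2

d=49 v_max=7/2 a_max=1/2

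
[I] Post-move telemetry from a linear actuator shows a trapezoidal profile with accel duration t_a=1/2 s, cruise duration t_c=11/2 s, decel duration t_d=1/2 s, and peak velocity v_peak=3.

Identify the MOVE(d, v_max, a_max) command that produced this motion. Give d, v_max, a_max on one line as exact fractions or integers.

d=18 v_max=3 a_max=6

a_max = 3/(1/2) = 6
d_a = ½·3·1/2 = 3/4; d_c = 3·11/2 = 33/2
d = 2·3/4 + 33/2 = 18
t_c = 11/2 > 0 ⇒ limit active, v_max = 3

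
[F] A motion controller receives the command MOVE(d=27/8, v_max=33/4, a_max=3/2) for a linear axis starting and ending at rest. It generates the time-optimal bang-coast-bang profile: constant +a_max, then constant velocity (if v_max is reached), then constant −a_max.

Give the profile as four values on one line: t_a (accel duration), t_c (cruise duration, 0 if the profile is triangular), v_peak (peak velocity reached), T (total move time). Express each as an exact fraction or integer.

t_a=3/2 t_c=0 v_peak=9/4 T=3

vₘ²/aₘ = (33/4)²/(3/2) = 363/8
27/8 < 363/8 ⇒ no cruise
v_peak = √(27/8·3/2) = √(81/16) = 9/4
t_a = (9/4)/(3/2) = 3/2; t_c = 0
T = 2·3/2 = 3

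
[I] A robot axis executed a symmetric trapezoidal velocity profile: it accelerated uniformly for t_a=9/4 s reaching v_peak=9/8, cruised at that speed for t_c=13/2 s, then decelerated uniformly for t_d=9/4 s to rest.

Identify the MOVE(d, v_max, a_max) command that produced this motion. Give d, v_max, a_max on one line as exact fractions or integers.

a_max = (9/8)/(9/4) = 1/2
d_a = ½·9/8·9/4 = 81/64; d_c = 9/8·13/2 = 117/16
d = 2·81/64 + 117/16 = 315/32
t_c = 13/2 > 0 so v_max = 9/8

d=315/32 v_max=9/8 a_max=1/2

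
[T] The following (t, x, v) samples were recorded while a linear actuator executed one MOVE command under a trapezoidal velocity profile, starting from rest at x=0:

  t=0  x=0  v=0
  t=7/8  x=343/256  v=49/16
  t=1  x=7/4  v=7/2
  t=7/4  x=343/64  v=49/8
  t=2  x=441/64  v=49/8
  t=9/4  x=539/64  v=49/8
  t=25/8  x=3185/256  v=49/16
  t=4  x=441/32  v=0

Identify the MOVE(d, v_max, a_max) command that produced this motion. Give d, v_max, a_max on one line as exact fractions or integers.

final state: t=4, x=441/32, v=0 → d = 441/32
a_max = (49/16−0)/(7/8−0) = 7/2
max v = 49/8 over t∈[7/4,9/4] → v_max = 49/8
check: 49/8·(7/4+1/2) = 441/32 ✓

d=441/32 v_max=49/8 a_max=7/2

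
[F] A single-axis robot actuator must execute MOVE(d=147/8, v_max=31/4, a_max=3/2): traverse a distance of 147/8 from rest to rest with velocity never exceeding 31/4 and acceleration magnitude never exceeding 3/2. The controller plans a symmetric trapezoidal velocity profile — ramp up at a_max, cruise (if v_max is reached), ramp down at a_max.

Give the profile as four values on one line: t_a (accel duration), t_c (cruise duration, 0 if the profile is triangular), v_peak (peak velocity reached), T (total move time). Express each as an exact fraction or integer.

t_a=7/2 t_c=0 v_peak=21/4 T=7

vₘ²/aₘ = (31/4)²/(3/2) = 961/24
147/8 < 961/24 ⇒ no cruise
v_peak = √(147/8·3/2) = √(441/16) = 21/4
t_a = (21/4)/(3/2) = 7/2; t_c = 0
T = 2·7/2 = 7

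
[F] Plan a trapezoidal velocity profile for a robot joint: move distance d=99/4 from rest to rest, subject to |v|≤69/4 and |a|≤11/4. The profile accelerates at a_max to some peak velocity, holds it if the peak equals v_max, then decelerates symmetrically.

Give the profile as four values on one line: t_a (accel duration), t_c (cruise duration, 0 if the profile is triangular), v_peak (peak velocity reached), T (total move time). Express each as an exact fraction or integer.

(v_max)²/a_max = (69/4)²/(11/4) = 4761/44
99/4 < 4761/44 ⇒ no cruise
v_peak = √(99/4·11/4) = √(1089/16) = 33/4
t_a = (33/4)/(11/4) = 3; t_c = 0
T = 2·3 = 6

t_a=3 t_c=0 v_peak=33/4 T=6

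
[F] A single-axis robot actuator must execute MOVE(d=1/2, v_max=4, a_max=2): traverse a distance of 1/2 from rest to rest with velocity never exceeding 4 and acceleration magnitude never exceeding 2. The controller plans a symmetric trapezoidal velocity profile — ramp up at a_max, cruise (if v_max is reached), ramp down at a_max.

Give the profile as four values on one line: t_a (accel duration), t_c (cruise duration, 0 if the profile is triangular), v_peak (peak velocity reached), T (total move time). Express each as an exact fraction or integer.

(v_max)²/a_max = 4²/2 = 8
1/2 < 8 → triangular
v_peak = √(1/2·2) = √1 = 1
t_a = 1/2; t_c = 0
T = 2·1/2 = 1

t_a=1/2 t_c=0 v_peak=1 T=1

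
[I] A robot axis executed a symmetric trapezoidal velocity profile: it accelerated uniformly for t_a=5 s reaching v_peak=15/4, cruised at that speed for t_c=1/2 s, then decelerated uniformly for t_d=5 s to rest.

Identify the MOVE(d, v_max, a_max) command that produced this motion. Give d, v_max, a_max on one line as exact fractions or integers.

a_max = (15/4)/5 = 3/4
d_a = ½·15/4·5 = 75/8; d_c = 15/4·1/2 = 15/8
d = 2·75/8 + 15/8 = 165/8
t_c = 1/2 > 0 ⇒ limit active, v_max = 15/4

d=165/8 v_max=15/4 a_max=3/4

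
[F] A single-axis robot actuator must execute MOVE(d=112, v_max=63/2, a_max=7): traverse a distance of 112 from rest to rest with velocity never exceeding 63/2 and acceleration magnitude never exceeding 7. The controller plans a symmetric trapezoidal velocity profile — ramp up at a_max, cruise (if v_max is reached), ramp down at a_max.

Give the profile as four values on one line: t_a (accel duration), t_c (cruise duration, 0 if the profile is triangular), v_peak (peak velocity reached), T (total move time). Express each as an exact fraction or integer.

vₘ²/aₘ = (63/2)²/7 = 567/4
112 < 567/4 ⇒ no cruise
v_peak = √(112·7) = √784 = 28
t_a = 28/7 = 4; t_c = 0
T = 2·4 = 8

t_a=4 t_c=0 v_peak=28 T=8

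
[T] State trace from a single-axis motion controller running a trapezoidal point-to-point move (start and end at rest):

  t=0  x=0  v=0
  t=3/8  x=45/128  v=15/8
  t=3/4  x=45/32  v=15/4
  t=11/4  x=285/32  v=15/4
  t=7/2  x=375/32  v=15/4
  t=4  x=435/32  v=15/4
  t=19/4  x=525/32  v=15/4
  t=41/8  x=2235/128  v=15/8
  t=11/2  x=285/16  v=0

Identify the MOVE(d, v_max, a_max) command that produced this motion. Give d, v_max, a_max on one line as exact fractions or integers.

d=285/16 v_max=15/4 a_max=5

final state: t=11/2, x=285/16, v=0 → d = 285/16
a_max = (15/8−0)/(3/8−0) = 5
max v = 15/4 over t∈[3/4,19/4] → v_max = 15/4
check: 15/4·(3/4+4) = 285/16 ✓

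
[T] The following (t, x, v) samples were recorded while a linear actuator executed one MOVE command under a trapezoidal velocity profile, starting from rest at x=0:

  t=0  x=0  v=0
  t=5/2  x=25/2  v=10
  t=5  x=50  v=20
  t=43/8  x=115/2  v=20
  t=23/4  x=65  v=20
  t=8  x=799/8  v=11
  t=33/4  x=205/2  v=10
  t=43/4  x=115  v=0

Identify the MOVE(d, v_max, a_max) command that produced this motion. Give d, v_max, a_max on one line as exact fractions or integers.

d=115 v_max=20 a_max=4

final state: t=43/4, x=115, v=0 → d = 115
a_max = (10−0)/(5/2−0) = 4
max v = 20 over t∈[5,23/4] → v_max = 20
check: 20·(5+3/4) = 115 ✓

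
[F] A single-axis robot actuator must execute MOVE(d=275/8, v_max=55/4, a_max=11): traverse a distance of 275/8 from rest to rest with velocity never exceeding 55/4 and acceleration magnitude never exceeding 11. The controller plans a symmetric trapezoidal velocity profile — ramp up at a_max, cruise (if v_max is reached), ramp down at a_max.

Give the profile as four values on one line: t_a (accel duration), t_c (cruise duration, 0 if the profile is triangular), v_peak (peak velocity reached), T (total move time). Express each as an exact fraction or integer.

t_a=5/4 t_c=5/4 v_peak=55/4 T=15/4

v_max²/a_max = (55/4)²/11 = 275/16
275/8 ≥ 275/16 → trapezoidal
t_a = (55/4)/11 = 5/4; v_peak = 55/4
d_cruise = 275/8 − 275/16 = 275/16; t_c = (275/16)/(55/4) = 5/4
T = 2·5/4 + 5/4 = 15/4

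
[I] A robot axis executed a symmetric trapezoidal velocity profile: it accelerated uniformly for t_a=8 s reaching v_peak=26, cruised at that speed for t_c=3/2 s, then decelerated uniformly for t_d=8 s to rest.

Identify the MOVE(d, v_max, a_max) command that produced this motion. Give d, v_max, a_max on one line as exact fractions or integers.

a_max = 26/8 = 13/4
d_a = ½·26·8 = 104; d_c = 26·3/2 = 39
d = 2·104 + 39 = 247
t_c = 3/2 > 0 → v_max = v_peak = 26

d=247 v_max=26 a_max=13/4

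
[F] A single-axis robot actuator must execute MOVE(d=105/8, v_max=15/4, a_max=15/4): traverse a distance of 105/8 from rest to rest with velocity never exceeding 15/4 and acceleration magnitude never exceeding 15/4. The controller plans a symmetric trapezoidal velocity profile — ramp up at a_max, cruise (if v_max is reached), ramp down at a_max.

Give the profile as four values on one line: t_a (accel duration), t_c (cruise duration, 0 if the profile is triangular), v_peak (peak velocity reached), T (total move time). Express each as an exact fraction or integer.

t_a=1 t_c=5/2 v_peak=15/4 T=9/2

vₘ²/aₘ = (15/4)²/(15/4) = 15/4
105/8 ≥ 15/4 so v_max reached
t_a = (15/4)/(15/4) = 1; v_peak = 15/4
d_cruise = 105/8 − 15/4 = 75/8; t_c = (75/8)/(15/4) = 5/2
T = 2·1 + 5/2 = 9/2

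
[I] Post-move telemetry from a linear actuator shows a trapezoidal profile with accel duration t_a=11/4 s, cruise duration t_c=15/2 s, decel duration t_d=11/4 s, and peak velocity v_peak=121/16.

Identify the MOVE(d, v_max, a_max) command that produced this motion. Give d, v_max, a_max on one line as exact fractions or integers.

a_max = (121/16)/(11/4) = 11/4
d_a = ½·121/16·11/4 = 1331/128; d_c = 121/16·15/2 = 1815/32
d = 2·1331/128 + 1815/32 = 4961/64
t_c = 15/2 > 0 → v_max = v_peak = 121/16

d=4961/64 v_max=121/16 a_max=11/4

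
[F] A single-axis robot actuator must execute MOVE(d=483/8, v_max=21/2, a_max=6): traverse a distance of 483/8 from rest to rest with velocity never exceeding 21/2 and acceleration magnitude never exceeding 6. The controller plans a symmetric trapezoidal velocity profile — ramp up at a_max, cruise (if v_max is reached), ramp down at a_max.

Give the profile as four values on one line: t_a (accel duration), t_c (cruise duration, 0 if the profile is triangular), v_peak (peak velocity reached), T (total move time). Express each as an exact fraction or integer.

vₘ²/aₘ = (21/2)²/6 = 147/8
483/8 ≥ 147/8 so v_max reached
t_a = (21/2)/6 = 7/4; v_peak = 21/2
d_cruise = 483/8 − 147/8 = 42; t_c = 42/(21/2) = 4
T = 2·7/4 + 4 = 15/2

t_a=7/4 t_c=4 v_peak=21/2 T=15/2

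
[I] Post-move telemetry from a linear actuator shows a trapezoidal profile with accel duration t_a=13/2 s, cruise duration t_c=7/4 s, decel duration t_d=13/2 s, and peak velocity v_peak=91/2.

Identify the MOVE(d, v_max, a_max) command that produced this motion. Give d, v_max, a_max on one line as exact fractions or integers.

a_max = (91/2)/(13/2) = 7
d_a = ½·91/2·13/2 = 1183/8; d_c = 91/2·7/4 = 637/8
d = 2·1183/8 + 637/8 = 3003/8
t_c = 7/4 > 0 → v_max = v_peak = 91/2

d=3003/8 v_max=91/2 a_max=7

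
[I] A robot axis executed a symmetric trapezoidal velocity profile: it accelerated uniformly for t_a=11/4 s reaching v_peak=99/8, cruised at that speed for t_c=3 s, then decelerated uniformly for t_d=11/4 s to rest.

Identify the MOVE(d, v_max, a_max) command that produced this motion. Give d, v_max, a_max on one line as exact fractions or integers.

d=2277/32 v_max=99/8 a_max=9/2

a_max = (99/8)/(11/4) = 9/2
d_a = ½·99/8·11/4 = 1089/64; d_c = 99/8·3 = 297/8
d = 2·1089/64 + 297/8 = 2277/32
t_c = 3 > 0 so v_max = 99/8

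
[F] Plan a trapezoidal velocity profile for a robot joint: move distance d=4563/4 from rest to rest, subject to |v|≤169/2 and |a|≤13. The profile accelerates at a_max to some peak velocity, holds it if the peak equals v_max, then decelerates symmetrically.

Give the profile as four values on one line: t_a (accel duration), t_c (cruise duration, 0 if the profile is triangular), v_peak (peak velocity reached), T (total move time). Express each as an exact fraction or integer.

t_a=13/2 t_c=7 v_peak=169/2 T=20

(v_max)²/a_max = (169/2)²/13 = 2197/4
4563/4 ≥ 2197/4 so v_max reached
t_a = (169/2)/13 = 13/2; v_peak = 169/2
d_cruise = 4563/4 − 2197/4 = 1183/2; t_c = (1183/2)/(169/2) = 7
T = 2·13/2 + 7 = 20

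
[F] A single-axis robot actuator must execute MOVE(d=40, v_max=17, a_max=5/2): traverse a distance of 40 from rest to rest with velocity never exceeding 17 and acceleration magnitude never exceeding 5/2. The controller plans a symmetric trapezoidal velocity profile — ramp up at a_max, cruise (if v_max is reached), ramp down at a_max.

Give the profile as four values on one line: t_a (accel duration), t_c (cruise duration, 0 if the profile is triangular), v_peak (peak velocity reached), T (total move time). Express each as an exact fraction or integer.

t_a=4 t_c=0 v_peak=10 T=8

(v_max)²/a_max = 17²/(5/2) = 578/5
40 < 578/5 ⇒ no cruise
v_peak = √(40·5/2) = √100 = 10
t_a = 10/(5/2) = 4; t_c = 0
T = 2·4 = 8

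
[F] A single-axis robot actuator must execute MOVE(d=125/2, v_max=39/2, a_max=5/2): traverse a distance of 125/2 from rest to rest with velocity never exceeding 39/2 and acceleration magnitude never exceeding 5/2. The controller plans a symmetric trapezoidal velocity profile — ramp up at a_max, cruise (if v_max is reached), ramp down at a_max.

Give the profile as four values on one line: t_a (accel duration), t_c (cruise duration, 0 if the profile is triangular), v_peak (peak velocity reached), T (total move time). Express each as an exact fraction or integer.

t_a=5 t_c=0 v_peak=25/2 T=10

(v_max)²/a_max = (39/2)²/(5/2) = 1521/10
125/2 < 1521/10 ⇒ no cruise
v_peak = √(125/2·5/2) = √(625/4) = 25/2
t_a = (25/2)/(5/2) = 5; t_c = 0
T = 2·5 = 10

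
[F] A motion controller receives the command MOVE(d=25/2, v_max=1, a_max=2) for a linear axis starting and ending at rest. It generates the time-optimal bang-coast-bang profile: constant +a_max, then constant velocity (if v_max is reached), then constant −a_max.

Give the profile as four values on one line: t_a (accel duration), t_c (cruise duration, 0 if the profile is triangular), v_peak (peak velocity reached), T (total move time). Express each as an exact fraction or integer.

t_a=1/2 t_c=12 v_peak=1 T=13

(v_max)²/a_max = 1²/2 = 1/2
25/2 ≥ 1/2 ⇒ cruise phase
t_a = 1/2; v_peak = 1
d_cruise = 25/2 − 1/2 = 12; t_c = 12/1 = 12
T = 2·1/2 + 12 = 13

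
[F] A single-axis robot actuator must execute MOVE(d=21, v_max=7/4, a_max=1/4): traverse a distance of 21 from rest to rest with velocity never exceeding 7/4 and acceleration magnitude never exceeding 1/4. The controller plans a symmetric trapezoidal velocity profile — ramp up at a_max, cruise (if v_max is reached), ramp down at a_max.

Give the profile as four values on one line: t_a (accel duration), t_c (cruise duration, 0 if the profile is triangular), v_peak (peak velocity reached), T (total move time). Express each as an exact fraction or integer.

v_max²/a_max = (7/4)²/(1/4) = 49/4
21 ≥ 49/4 ⇒ cruise phase
t_a = (7/4)/(1/4) = 7; v_peak = 7/4
d_cruise = 21 − 49/4 = 35/4; t_c = (35/4)/(7/4) = 5
T = 2·7 + 5 = 19

t_a=7 t_c=5 v_peak=7/4 T=19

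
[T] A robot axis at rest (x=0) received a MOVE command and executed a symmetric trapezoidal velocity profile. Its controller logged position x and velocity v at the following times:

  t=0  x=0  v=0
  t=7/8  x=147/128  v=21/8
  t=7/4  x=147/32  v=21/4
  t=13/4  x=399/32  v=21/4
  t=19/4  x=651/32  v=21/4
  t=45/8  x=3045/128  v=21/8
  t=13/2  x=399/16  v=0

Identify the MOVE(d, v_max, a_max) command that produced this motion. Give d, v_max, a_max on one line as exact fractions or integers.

final state: t=13/2, x=399/16, v=0 → d = 399/16
a_max = (21/8−0)/(7/8−0) = 3
max v = 21/4 over t∈[7/4,19/4] → v_max = 21/4
check: 21/4·(7/4+3) = 399/16 ✓

d=399/16 v_max=21/4 a_max=3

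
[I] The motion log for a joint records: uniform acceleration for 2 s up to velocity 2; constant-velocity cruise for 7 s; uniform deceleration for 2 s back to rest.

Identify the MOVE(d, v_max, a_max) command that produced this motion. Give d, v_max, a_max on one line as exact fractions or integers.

a_max = 2/2 = 1
d_a = ½·2·2 = 2; d_c = 2·7 = 14
d = 2·2 + 14 = 18
t_c = 7 > 0 ⇒ limit active, v_max = 2

d=18 v_max=2 a_max=1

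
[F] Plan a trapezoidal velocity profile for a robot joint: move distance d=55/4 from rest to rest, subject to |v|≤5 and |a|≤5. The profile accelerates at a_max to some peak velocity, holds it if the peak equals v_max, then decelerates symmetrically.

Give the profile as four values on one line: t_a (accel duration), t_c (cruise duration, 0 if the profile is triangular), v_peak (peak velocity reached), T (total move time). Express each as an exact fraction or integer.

v_max²/a_max = 5²/5 = 5
55/4 ≥ 5 so v_max reached
t_a = 5/5 = 1; v_peak = 5
d_cruise = 55/4 − 5 = 35/4; t_c = (35/4)/5 = 7/4
T = 2·1 + 7/4 = 15/4

t_a=1 t_c=7/4 v_peak=5 T=15/4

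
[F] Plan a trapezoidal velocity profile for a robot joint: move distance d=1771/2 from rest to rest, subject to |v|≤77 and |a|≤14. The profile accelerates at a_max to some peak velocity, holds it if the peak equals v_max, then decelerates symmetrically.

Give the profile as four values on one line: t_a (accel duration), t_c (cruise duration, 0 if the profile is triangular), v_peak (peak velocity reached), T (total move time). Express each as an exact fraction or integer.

t_a=11/2 t_c=6 v_peak=77 T=17

v_max²/a_max = 77²/14 = 847/2
1771/2 ≥ 847/2 ⇒ cruise phase
t_a = 77/14 = 11/2; v_peak = 77
d_cruise = 1771/2 − 847/2 = 462; t_c = 462/77 = 6
T = 2·11/2 + 6 = 17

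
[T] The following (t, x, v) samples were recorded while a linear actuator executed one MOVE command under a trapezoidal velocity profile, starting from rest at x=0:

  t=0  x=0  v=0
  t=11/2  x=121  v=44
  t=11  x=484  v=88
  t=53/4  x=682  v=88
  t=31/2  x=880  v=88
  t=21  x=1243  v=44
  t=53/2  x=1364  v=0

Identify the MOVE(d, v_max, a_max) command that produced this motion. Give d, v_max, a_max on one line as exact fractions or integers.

d=1364 v_max=88 a_max=8

final state: t=53/2, x=1364, v=0 → d = 1364
a_max = (44−0)/(11/2−0) = 8
max v = 88 over t∈[11,31/2] → v_max = 88
check: 88·(11+9/2) = 1364 ✓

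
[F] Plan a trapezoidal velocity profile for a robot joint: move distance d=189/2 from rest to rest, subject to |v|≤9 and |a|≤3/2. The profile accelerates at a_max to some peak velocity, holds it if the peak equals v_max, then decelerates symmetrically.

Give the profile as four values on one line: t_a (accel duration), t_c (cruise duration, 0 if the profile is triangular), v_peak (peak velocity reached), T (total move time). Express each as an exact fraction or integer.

vₘ²/aₘ = 9²/(3/2) = 54
189/2 ≥ 54 → trapezoidal
t_a = 9/(3/2) = 6; v_peak = 9
d_cruise = 189/2 − 54 = 81/2; t_c = (81/2)/9 = 9/2
T = 2·6 + 9/2 = 33/2

t_a=6 t_c=9/2 v_peak=9 T=33/2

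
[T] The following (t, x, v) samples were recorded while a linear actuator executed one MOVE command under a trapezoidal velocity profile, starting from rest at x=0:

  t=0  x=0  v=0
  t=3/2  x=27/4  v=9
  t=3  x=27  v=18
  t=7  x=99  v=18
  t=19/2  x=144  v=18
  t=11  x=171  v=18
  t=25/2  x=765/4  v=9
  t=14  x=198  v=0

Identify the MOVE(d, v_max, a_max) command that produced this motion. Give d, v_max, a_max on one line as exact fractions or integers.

final state: t=14, x=198, v=0 → d = 198
a_max = (9−0)/(3/2−0) = 6
max v = 18 over t∈[3,11] → v_max = 18
check: 18·(3+8) = 198 ✓

d=198 v_max=18 a_max=6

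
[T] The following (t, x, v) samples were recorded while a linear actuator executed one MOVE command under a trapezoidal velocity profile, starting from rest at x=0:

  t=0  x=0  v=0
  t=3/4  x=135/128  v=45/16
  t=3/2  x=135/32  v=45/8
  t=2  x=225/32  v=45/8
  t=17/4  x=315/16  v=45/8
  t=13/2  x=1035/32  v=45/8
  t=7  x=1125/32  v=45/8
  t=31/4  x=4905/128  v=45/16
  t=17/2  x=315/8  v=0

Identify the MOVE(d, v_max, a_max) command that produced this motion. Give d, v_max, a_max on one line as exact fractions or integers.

d=315/8 v_max=45/8 a_max=15/4

final state: t=17/2, x=315/8, v=0 → d = 315/8
a_max = (45/16−0)/(3/4−0) = 15/4
max v = 45/8 over t∈[3/2,7] → v_max = 45/8
check: 45/8·(3/2+11/2) = 315/8 ✓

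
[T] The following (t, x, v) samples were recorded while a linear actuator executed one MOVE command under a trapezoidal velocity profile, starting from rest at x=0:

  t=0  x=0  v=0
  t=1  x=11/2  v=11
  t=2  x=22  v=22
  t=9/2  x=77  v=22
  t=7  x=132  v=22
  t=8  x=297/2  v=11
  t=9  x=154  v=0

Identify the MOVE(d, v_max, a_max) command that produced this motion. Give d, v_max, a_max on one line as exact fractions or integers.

final state: t=9, x=154, v=0 → d = 154
a_max = (11−0)/(1−0) = 11
max v = 22 over t∈[2,7] → v_max = 22
check: 22·(2+5) = 154 ✓

d=154 v_max=22 a_max=11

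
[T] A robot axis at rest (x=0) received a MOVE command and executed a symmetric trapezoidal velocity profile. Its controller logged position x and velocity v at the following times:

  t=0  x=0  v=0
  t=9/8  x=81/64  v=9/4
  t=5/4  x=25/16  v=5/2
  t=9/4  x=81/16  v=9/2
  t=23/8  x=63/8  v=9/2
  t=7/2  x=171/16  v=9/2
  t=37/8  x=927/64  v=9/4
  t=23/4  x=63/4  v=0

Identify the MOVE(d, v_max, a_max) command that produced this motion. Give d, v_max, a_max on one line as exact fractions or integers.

d=63/4 v_max=9/2 a_max=2

final state: t=23/4, x=63/4, v=0 → d = 63/4
a_max = (9/4−0)/(9/8−0) = 2
max v = 9/2 over t∈[9/4,7/2] → v_max = 9/2
check: 9/2·(9/4+5/4) = 63/4 ✓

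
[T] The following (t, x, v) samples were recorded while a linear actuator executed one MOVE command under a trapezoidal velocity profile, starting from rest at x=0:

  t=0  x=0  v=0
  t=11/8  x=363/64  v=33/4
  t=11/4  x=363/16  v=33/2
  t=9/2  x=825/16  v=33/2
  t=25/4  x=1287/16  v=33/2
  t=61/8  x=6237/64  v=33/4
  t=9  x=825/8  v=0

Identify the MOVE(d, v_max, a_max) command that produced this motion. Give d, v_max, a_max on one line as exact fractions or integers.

final state: t=9, x=825/8, v=0 → d = 825/8
a_max = (33/4−0)/(11/8−0) = 6
max v = 33/2 over t∈[11/4,25/4] → v_max = 33/2
check: 33/2·(11/4+7/2) = 825/8 ✓

d=825/8 v_max=33/2 a_max=6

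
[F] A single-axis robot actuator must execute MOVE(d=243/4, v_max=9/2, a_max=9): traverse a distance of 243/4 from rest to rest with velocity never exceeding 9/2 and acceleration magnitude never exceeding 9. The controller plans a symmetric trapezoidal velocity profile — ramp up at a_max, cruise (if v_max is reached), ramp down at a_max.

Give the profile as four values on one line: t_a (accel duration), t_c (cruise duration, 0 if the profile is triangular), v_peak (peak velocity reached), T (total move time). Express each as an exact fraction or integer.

t_a=1/2 t_c=13 v_peak=9/2 T=14

vₘ²/aₘ = (9/2)²/9 = 9/4
243/4 ≥ 9/4 so v_max reached
t_a = (9/2)/9 = 1/2; v_peak = 9/2
d_cruise = 243/4 − 9/4 = 117/2; t_c = (117/2)/(9/2) = 13
T = 2·1/2 + 13 = 14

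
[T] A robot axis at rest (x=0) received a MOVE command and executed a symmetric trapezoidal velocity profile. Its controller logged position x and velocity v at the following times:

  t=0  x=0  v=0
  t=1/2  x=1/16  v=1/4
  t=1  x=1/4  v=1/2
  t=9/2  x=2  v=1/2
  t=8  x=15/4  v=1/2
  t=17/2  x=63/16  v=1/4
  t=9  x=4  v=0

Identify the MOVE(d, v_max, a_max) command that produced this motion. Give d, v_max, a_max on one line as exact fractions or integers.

d=4 v_max=1/2 a_max=1/2

final state: t=9, x=4, v=0 → d = 4
a_max = (1/4−0)/(1/2−0) = 1/2
max v = 1/2 over t∈[1,8] → v_max = 1/2
check: 1/2·(1+7) = 4 ✓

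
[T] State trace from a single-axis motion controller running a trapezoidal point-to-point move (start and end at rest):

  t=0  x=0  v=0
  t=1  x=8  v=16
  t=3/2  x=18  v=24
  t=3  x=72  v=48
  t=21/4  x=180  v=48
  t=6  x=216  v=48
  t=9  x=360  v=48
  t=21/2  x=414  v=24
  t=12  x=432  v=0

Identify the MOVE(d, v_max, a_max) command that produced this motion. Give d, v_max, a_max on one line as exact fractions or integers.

final state: t=12, x=432, v=0 → d = 432
a_max = (16−0)/(1−0) = 16
max v = 48 over t∈[3,9] → v_max = 48
check: 48·(3+6) = 432 ✓

d=432 v_max=48 a_max=16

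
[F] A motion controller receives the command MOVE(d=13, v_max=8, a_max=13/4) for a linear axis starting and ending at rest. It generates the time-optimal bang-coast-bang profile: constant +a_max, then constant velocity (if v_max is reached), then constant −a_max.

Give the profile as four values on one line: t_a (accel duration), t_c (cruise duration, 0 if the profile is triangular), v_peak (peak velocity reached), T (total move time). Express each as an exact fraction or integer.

t_a=2 t_c=0 v_peak=13/2 T=4

v_max²/a_max = 8²/(13/4) = 256/13
13 < 256/13 so t_c = 0
v_peak = √(13·13/4) = √(169/4) = 13/2
t_a = (13/2)/(13/4) = 2; t_c = 0
T = 2·2 = 4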